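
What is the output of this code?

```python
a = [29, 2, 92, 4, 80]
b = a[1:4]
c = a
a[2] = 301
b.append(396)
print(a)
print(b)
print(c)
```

Key concept: slice vs alias.
Step by step:
`a = [29, 2, 92, 4, 80]` → a = [29, 2, 92, 4, 80]
`b = a[1:4]` → b = [2, 92, 4]
`c = a` → c = [29, 2, 92, 4, 80] (same object as a)
`a[2] = 301` → a = [29, 2, 301, 4, 80] (same object as c); c = [29, 2, 301, 4, 80] (same object as a)
`b.append(396)` → b = [2, 92, 4, 396]
`print(a)` → prints [29, 2, 301, 4, 80]
`print(b)` → prints [2, 92, 4, 396]
`print(c)` → prints [29, 2, 301, 4, 80]

Answer:
[29, 2, 301, 4, 80]
[2, 92, 4, 396]
[29, 2, 301, 4, 80]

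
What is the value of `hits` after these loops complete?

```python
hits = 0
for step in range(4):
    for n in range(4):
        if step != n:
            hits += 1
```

4² - 4 (exclude diagonal)
`hits` takes the values: 0 → 1 → 2 → 3 → 4 → 5 → 6 → 7 → 8 → 9 → 10 → 11 → 12

Answer: 12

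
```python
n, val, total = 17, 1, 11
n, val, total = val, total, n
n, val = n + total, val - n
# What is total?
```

Trace:
`n, val, total = 17, 1, 11` → n = 17; val = 1; total = 11
`n, val, total = val, total, n` → n = 1; val = 11; total = 17
`n, val = n + total, val - n` → n = 18; val = 10
So total = 17

Answer: 17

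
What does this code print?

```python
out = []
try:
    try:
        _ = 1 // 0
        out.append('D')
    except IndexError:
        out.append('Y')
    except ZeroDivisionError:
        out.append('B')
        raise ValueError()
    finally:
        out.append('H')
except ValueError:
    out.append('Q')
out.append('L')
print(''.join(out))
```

Execution trace: 'B' (inner except ZeroDivisionError) → 'H' (inner finally) → 'Q' (outer except ValueError) → 'L' (after the try/except). Output: BHQL

Answer: BHQL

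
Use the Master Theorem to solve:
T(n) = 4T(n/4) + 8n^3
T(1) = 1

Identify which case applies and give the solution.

a=4, b=4, f(n)=8n^3. log_4(4) = 1. Since c=3 > 1 and the regularity condition holds (4(n/4)^3 = (4/4^3)n^3 with 4/4^3 < 1), Case 3 applies: T(n) = Θ(f(n)) = O(n^3).

Answer: O(n^3) - Case 3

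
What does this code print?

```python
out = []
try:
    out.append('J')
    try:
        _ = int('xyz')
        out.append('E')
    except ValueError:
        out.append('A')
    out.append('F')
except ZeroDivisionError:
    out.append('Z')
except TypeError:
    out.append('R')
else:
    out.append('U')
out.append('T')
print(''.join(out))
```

Execution trace: 'J' (try body) → 'A' (inner except ValueError) → 'F' (try body, no exception) → 'U' (else) → 'T' (after the try/except). Output: JAFUT

Answer: JAFUT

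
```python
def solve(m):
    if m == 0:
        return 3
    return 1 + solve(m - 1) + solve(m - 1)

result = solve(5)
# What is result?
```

solve(m) = 1 + 2·solve(m-1), solve(0)=3. Closed form: (3+1)·2^5 - 1 = 127.

Answer: 127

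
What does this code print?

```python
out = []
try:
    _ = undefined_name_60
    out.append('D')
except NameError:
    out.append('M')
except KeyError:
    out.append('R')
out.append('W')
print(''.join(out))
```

Execution trace: 'M' (except NameError) → 'W' (after the try/except). Output: MW

Answer: MW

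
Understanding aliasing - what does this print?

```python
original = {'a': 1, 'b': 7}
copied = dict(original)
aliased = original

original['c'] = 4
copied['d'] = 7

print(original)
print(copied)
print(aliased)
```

Key concept: dict() creates copy, assignment creates alias.
Step by step:
`original = {'a': 1, 'b': 7}` → original = {'a': 1, 'b': 7}
`copied = dict(original)` → copied = {'a': 1, 'b': 7}
`aliased = original` → aliased = {'a': 1, 'b': 7} (same object as original)
`original['c'] = 4` → original = {'a': 1, 'b': 7, 'c': 4} (same object as aliased); aliased = {'a': 1, 'b': 7, 'c': 4} (same object as original)
`copied['d'] = 7` → copied = {'a': 1, 'b': 7, 'd': 7}
`print(original)` → prints {'a': 1, 'b': 7, 'c': 4}
`print(copied)` → prints {'a': 1, 'b': 7, 'd': 7}
`print(aliased)` → prints {'a': 1, 'b': 7, 'c': 4}

Answer:
{'a': 1, 'b': 7, 'c': 4}
{'a': 1, 'b': 7, 'd': 7}
{'a': 1, 'b': 7, 'c': 4}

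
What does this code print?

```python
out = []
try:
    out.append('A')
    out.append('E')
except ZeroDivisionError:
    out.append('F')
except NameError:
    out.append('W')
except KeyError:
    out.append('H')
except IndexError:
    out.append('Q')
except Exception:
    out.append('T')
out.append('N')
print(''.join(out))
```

Execution trace: 'A' (try body) → 'E' (try body, no exception) → 'N' (after the try/except). Output: AEN

Answer: AEN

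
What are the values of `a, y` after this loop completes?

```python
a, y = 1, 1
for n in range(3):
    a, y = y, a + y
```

Fibonacci: after 3 iterations
`a, y` takes the values: (1, 1) → (1, 2) → (2, 3) → (3, 5)

Answer: 3, 5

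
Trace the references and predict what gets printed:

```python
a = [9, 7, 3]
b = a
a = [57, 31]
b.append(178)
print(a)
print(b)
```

Key concept: rebinding vs mutation: a is rebound to a new list, b still points at the original.
Step by step:
`a = [9, 7, 3]` → a = [9, 7, 3]
`b = a` → b = [9, 7, 3] (same object as a)
`a = [57, 31]` → a = [57, 31]
`b.append(178)` → b = [9, 7, 3, 178]
`print(a)` → prints [57, 31]
`print(b)` → prints [9, 7, 3, 178]

Answer:
[57, 31]
[9, 7, 3, 178]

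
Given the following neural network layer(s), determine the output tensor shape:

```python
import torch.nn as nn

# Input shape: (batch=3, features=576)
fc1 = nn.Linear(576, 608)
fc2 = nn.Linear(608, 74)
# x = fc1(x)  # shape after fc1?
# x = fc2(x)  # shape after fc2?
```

Input: (3, 576) -> after fc1: (3, 608) -> Output: (3, 74)

Answer: (3, 74)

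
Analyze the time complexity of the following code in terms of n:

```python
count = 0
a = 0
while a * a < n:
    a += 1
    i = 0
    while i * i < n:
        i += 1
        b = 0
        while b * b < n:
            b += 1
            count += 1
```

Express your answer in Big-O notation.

Each loop level contributes: √n × √n × √n. Multiplying the contributions gives O(n√n).

Answer: O(n√n)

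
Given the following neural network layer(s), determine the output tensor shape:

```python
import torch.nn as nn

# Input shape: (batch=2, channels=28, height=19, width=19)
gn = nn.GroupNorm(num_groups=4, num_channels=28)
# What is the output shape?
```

Input: (2, 28, 19, 19) -> Output: (2, 28, 19, 19)

Answer: (2, 28, 19, 19)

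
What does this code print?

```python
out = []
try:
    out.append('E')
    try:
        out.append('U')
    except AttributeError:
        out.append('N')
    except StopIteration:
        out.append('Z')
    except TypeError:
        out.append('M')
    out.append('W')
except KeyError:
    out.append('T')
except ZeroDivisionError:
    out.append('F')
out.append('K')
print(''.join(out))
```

Execution trace: 'E' (try body) → 'U' (inner try body, no exception) → 'W' (try body, no exception) → 'K' (after the try/except). Output: EUWK

Answer: EUWK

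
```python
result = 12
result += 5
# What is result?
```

Trace:
`result = 12` → result = 12
`result += 5` → result = 17
So result = 17

Answer: 17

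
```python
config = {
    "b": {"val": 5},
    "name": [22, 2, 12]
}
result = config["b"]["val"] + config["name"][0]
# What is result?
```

Trace:
`config = { ...` → config = {'b': {'val': 5}, 'name': [22, 2, 12]}
`result = config["b"]["val"] + config["name"][0]` → result = 27
So result = 27

Answer: 27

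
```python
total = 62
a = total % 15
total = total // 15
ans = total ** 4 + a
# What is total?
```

Trace:
`total = 62` → total = 62
`a = total % 15` → a = 2
`total = total // 15` → total = 4
`ans = total ** 4 + a` → ans = 258
So total = 4

Answer: 4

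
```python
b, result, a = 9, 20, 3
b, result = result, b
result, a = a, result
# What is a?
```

Trace:
`b, result, a = 9, 20, 3` → b = 9; result = 20; a = 3
`b, result = result, b` → b = 20; result = 9
`result, a = a, result` → result = 3; a = 9
So a = 9

Answer: 9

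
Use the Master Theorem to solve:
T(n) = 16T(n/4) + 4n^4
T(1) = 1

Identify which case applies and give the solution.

a=16, b=4, f(n)=4n^4. log_4(16) = 2. Since c=4 > 2 and the regularity condition holds (16(n/4)^4 = (16/4^4)n^4 with 16/4^4 < 1), Case 3 applies: T(n) = Θ(f(n)) = O(n^4).

Answer: O(n^4) - Case 3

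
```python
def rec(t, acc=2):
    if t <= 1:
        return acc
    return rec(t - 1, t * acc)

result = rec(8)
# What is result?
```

Accumulator trace (n, acc): (8, 2) -> (7, 16) -> (6, 112) -> (5, 672) -> (4, 3360) -> (3, 13440) -> (2, 40320) -> (1, 80640) -> return 80640

Answer: 80640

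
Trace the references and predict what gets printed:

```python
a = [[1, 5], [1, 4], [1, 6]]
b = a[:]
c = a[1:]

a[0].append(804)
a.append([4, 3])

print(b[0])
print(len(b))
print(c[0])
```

Key concept: slice with nested mutation.
Step by step:
`a = [[1, 5], [1, 4], [1, 6]]` → a = [[1, 5], [1, 4], [1, 6]]
`b = a[:]` → b = [[1, 5], [1, 4], [1, 6]]
`c = a[1:]` → c = [[1, 4], [1, 6]]
`a[0].append(804)` → a = [[1, 5, 804], [1, 4], [1, 6]]; b = [[1, 5, 804], [1, 4], [1, 6]]
`a.append([4, 3])` → a = [[1, 5, 804], [1, 4], [1, 6], [4, 3]]
`print(b[0])` → prints [1, 5, 804]
`print(len(b))` → prints 3
`print(c[0])` → prints [1, 4]

Answer:
[1, 5, 804]
3
[1, 4]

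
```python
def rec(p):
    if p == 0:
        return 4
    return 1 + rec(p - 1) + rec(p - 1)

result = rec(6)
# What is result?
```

rec(p) = 1 + 2·rec(p-1), rec(0)=4. Closed form: (4+1)·2^6 - 1 = 319.

Answer: 319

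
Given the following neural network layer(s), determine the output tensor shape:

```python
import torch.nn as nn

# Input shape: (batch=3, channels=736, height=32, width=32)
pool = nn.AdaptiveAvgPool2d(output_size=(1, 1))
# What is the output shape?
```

Input: (3, 736, 32, 32) -> Output: (3, 736, 1, 1)

Answer: (3, 736, 1, 1)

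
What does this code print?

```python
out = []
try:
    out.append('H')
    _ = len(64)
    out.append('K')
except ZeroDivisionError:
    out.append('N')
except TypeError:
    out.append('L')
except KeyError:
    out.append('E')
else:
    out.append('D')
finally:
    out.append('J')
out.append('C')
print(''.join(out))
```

Execution trace: 'H' (try body) → 'L' (except TypeError) → 'J' (finally) → 'C' (after the try/except). Output: HLJC

Answer: HLJC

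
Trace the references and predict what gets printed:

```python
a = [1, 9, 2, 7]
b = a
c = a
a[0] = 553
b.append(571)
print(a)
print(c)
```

Key concept: multiple aliases.
Step by step:
`a = [1, 9, 2, 7]` → a = [1, 9, 2, 7]
`b = a` → b = [1, 9, 2, 7] (same object as a)
`c = a` → c = [1, 9, 2, 7] (same object as a, b)
`a[0] = 553` → a = [553, 9, 2, 7] (same object as b, c); b = [553, 9, 2, 7] (same object as a, c); c = [553, 9, 2, 7] (same object as a, b)
`b.append(571)` → a = [553, 9, 2, 7, 571] (same object as b, c); b = [553, 9, 2, 7, 571] (same object as a, c); c = [553, 9, 2, 7, 571] (same object as a, b)
`print(a)` → prints [553, 9, 2, 7, 571]
`print(c)` → prints [553, 9, 2, 7, 571]

Answer:
[553, 9, 2, 7, 571]
[553, 9, 2, 7, 571]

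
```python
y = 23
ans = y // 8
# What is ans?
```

Trace:
`y = 23` → y = 23
`ans = y // 8` → ans = 2
So ans = 2

Answer: 2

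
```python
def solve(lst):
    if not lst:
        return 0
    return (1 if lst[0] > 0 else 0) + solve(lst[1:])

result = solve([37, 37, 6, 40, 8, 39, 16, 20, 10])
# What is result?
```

Count of positive elements in [37, 37, 6, 40, 8, 39, 16, 20, 10] = 9

Answer: 9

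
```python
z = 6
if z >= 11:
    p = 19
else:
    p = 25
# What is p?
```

Trace:
`z = 6` → z = 6
`if z >= 11: ...` → z >= 11 is False, take else branch → p = 25
So p = 25

Answer: 25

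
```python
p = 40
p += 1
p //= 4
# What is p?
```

Trace:
`p = 40` → p = 40
`p += 1` → p = 41
`p //= 4` → p = 10
So p = 10

Answer: 10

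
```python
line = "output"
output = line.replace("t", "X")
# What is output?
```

Trace:
`line = "output"` → line = 'output'
`output = line.replace("t", "X")` → output = 'ouXpuX'
So output = 'ouXpuX'

Answer: 'ouXpuX'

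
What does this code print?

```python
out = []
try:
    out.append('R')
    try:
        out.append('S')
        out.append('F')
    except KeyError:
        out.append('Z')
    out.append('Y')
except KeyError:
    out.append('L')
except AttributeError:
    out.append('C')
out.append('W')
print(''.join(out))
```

Execution trace: 'R' (try body) → 'S' (inner try body) → 'F' (inner try body, no exception) → 'Y' (try body, no exception) → 'W' (after the try/except). Output: RSFYW

Answer: RSFYW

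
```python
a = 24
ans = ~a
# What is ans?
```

Trace:
`a = 24` → a = 24
`ans = ~a` → ans = -25
So ans = -25

Answer: -25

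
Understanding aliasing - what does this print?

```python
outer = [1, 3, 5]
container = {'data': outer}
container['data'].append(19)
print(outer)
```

Key concept: dict holds reference to list.
Step by step:
`outer = [1, 3, 5]` → outer = [1, 3, 5]
`container = {'data': outer}` → container = {'data': [1, 3, 5]}
`container['data'].append(19)` → outer = [1, 3, 5, 19]; container = {'data': [1, 3, 5, 19]}
`print(outer)` → prints [1, 3, 5, 19]

Answer: [1, 3, 5, 19]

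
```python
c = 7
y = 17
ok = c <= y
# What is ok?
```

Trace:
`c = 7` → c = 7
`y = 17` → y = 17
`ok = c <= y` → ok = True
So ok = True

Answer: True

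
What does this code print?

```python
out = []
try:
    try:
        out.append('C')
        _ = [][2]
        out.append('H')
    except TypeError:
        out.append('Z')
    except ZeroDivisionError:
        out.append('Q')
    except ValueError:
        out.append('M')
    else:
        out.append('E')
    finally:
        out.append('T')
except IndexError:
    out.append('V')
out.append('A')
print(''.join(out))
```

Execution trace: 'C' (try body) → 'T' (finally) → 'V' (outer except IndexError) → 'A' (after the try/except). Output: CTVA

Answer: CTVA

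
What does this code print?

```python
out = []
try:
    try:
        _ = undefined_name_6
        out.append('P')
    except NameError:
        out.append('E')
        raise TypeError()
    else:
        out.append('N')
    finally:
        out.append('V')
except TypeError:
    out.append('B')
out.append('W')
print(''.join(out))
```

Execution trace: 'E' (inner except NameError) → 'V' (inner finally) → 'B' (outer except TypeError) → 'W' (after the try/except). Output: EVBW

Answer: EVBW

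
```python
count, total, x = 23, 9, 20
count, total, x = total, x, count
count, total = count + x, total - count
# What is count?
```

Trace:
`count, total, x = 23, 9, 20` → count = 23; total = 9; x = 20
`count, total, x = total, x, count` → count = 9; total = 20; x = 23
`count, total = count + x, total - count` → count = 32; total = 11
So count = 32

Answer: 32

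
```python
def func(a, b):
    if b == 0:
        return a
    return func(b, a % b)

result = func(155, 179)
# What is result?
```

func(155, 179) -> func(179, 155) -> func(155, 24) -> func(24, 11) -> func(11, 2) -> func(2, 1) -> func(1, 0) -> 1

Answer: 1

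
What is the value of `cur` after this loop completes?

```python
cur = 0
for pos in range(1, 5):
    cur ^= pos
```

XOR of 1 to 4
`cur` takes the values: 0 → 1 → 3 → 0 → 4

Answer: 4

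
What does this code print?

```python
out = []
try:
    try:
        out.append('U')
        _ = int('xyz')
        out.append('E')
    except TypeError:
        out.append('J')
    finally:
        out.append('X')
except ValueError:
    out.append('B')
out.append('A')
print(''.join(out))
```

Execution trace: 'U' (try body) → 'X' (finally) → 'B' (outer except ValueError) → 'A' (after the try/except). Output: UXBA

Answer: UXBA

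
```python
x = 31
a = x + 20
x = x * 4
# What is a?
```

Trace:
`x = 31` → x = 31
`a = x + 20` → a = 51
`x = x * 4` → x = 124
So a = 51

Answer: 51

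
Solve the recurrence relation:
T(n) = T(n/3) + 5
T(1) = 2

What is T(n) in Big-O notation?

Each step divides n by 3 and adds 5. After log_3(n) steps we reach T(1)=2. So T(n) = 5·log_3(n) + 2 = O(log n).

Answer: O(log n)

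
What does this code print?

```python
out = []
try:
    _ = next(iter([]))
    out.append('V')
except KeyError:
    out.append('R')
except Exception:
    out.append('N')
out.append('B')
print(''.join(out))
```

Execution trace: 'N' (except Exception) → 'B' (after the try/except). Output: NB

Answer: NB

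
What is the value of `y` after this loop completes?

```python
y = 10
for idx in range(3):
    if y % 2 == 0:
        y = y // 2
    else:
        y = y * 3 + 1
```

Collatz-style transformation from 10
`y` takes the values: 10 → 5 → 16 → 8

Answer: 8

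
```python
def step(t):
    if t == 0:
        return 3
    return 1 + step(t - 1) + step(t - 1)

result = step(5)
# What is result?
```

step(t) = 1 + 2·step(t-1), step(0)=3. Closed form: (3+1)·2^5 - 1 = 127.

Answer: 127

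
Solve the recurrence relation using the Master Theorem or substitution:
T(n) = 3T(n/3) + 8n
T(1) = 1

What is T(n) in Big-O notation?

By Master Theorem: a=3, b=3, f(n)=8n. Since log_3(3) = 1 and f(n) = Θ(n^1), Case 2 applies. T(n) = O(n log n).

Answer: O(n log n)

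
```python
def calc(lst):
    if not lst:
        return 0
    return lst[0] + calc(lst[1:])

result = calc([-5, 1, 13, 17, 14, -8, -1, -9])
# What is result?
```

(-5) + 1 + 13 + 17 + 14 + (-8) + (-1) + (-9) + 0 = 22

Answer: 22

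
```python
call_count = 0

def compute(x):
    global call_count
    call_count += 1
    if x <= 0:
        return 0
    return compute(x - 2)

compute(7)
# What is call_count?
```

Linear recursion stepping by 2: 5 calls from x=7 down to ≤0.

Answer: 5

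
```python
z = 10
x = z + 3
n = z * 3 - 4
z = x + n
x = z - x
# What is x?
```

Trace:
`z = 10` → z = 10
`x = z + 3` → x = 13
`n = z * 3 - 4` → n = 26
`z = x + n` → z = 39
`x = z - x` → x = 26
So x = 26

Answer: 26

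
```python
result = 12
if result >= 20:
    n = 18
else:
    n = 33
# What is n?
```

Trace:
`result = 12` → result = 12
`if result >= 20: ...` → result >= 20 is False, take else branch → n = 33
So n = 33

Answer: 33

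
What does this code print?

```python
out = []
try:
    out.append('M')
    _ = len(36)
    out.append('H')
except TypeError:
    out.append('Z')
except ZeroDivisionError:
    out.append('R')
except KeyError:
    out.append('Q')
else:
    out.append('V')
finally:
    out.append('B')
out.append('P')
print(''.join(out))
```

Execution trace: 'M' (try body) → 'Z' (except TypeError) → 'B' (finally) → 'P' (after the try/except). Output: MZBP

Answer: MZBP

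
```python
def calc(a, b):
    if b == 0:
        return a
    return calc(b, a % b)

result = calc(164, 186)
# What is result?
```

calc(164, 186) -> calc(186, 164) -> calc(164, 22) -> calc(22, 10) -> calc(10, 2) -> calc(2, 0) -> 2

Answer: 2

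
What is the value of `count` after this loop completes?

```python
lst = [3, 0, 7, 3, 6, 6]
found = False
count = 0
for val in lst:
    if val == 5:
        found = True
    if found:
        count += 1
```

Count elements after first 5 in [3, 0, 7, 3, 6, 6]
`count` takes the values: 0

Answer: 0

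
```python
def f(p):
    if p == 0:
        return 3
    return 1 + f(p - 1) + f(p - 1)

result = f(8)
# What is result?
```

f(p) = 1 + 2·f(p-1), f(0)=3. Closed form: (3+1)·2^8 - 1 = 1023.

Answer: 1023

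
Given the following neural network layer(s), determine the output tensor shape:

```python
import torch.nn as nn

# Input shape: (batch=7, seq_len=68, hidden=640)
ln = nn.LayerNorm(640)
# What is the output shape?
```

Input: (7, 68, 640) -> Output: (7, 68, 640)

Answer: (7, 68, 640)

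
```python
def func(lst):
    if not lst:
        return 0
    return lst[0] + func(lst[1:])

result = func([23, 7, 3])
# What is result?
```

23 + 7 + 3 + 0 = 33

Answer: 33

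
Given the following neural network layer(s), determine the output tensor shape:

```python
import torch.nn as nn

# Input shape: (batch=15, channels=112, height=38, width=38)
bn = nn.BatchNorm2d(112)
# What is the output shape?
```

Input: (15, 112, 38, 38) -> Output: (15, 112, 38, 38)

Answer: (15, 112, 38, 38)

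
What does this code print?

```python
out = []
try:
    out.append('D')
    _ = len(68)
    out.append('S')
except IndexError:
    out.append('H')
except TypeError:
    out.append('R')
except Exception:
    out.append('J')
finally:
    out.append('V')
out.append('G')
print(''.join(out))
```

Execution trace: 'D' (try body) → 'R' (except TypeError) → 'V' (finally) → 'G' (after the try/except). Output: DRVG

Answer: DRVG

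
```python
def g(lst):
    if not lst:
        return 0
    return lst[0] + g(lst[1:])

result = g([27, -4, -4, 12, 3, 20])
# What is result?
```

27 + (-4) + (-4) + 12 + 3 + 20 + 0 = 54

Answer: 54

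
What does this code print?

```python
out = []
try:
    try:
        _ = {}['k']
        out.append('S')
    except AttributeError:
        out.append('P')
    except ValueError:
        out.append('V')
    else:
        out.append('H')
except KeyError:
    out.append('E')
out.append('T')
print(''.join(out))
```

Execution trace: 'E' (outer except KeyError) → 'T' (after the try/except). Output: ET

Answer: ET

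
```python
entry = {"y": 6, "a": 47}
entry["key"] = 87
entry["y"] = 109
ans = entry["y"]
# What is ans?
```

Trace:
`entry = {"y": 6, "a": 47}` → entry = {'y': 6, 'a': 47}
`entry["key"] = 87` → entry = {'y': 6, 'a': 47, 'key': 87}
`entry["y"] = 109` → entry = {'y': 109, 'a': 47, 'key': 87}
`ans = entry["y"]` → ans = 109
So ans = 109

Answer: 109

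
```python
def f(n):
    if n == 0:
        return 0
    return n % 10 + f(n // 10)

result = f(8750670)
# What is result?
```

Sum of digits of 8750670: 0 + 7 + 6 + 0 + 5 + 7 + 8 = 33

Answer: 33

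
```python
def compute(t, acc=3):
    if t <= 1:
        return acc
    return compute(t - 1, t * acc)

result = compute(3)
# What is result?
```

Accumulator trace (n, acc): (3, 3) -> (2, 9) -> (1, 18) -> return 18

Answer: 18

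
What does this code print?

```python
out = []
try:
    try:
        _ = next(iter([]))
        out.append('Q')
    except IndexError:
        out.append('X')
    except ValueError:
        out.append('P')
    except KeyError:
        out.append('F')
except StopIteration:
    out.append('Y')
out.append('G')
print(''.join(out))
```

Execution trace: 'Y' (outer except StopIteration) → 'G' (after the try/except). Output: YG

Answer: YG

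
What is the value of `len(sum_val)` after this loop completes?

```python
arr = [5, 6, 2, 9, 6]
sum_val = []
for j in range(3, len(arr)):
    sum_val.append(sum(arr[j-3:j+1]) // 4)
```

Number of 4-element averages
`sum_val` takes the values: [] → [5] → [5, 5]
So `len(sum_val)` = 2

Answer: 2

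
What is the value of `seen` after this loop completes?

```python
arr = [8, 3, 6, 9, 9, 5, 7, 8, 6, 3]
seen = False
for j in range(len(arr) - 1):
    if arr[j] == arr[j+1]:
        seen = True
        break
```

Check consecutive duplicates in [8, 3, 6, 9, 9, 5, 7, 8, 6, 3]
`seen` takes the values: False → True

Answer: True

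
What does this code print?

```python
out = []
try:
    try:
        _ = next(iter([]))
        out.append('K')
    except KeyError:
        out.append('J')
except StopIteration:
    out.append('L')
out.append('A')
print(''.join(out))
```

Execution trace: 'L' (outer except StopIteration) → 'A' (after the try/except). Output: LA

Answer: LA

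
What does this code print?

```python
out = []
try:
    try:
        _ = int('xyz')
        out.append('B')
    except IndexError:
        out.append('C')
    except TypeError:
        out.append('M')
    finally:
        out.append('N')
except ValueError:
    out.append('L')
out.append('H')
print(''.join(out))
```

Execution trace: 'N' (finally) → 'L' (outer except ValueError) → 'H' (after the try/except). Output: NLH

Answer: NLH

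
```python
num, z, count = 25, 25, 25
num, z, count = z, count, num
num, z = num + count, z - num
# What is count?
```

Trace:
`num, z, count = 25, 25, 25` → num = 25; z = 25; count = 25
`num, z, count = z, count, num` → num = 25; z = 25; count = 25
`num, z = num + count, z - num` → num = 50; z = 0
So count = 25

Answer: 25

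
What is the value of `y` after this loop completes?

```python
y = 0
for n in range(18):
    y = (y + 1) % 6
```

Increment mod 6, 18 times = 0
`y` takes the values: 0 → 1 → 2 → 3 → 4 → 5 → 0 → 1 → 2 → 3 → 4 → 5 → 0 → 1 → 2 → 3 → 4 → 5 → 0

Answer: 0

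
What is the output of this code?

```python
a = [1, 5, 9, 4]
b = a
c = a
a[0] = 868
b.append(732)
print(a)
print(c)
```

Key concept: multiple aliases.
Step by step:
`a = [1, 5, 9, 4]` → a = [1, 5, 9, 4]
`b = a` → b = [1, 5, 9, 4] (same object as a)
`c = a` → c = [1, 5, 9, 4] (same object as a, b)
`a[0] = 868` → a = [868, 5, 9, 4] (same object as b, c); b = [868, 5, 9, 4] (same object as a, c); c = [868, 5, 9, 4] (same object as a, b)
`b.append(732)` → a = [868, 5, 9, 4, 732] (same object as b, c); b = [868, 5, 9, 4, 732] (same object as a, c); c = [868, 5, 9, 4, 732] (same object as a, b)
`print(a)` → prints [868, 5, 9, 4, 732]
`print(c)` → prints [868, 5, 9, 4, 732]

Answer:
[868, 5, 9, 4, 732]
[868, 5, 9, 4, 732]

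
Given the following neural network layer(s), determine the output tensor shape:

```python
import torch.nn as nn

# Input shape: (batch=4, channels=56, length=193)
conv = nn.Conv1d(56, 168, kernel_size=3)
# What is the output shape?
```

Input: (4, 56, 193) -> Output: (4, 168, 191)

Answer: (4, 168, 191)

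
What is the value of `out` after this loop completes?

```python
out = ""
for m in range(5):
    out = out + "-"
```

Repeat '-' 5 times
`out` takes the values: "" → "-" → "--" → "---" → "----" → "-----"

Answer: "-----"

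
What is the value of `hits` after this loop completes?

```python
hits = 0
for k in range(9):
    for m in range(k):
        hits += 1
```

Triangle number: 0+1+2+...+8
`hits` takes the values: 0 → 1 → 2 → 3 → 4 → 5 → 6 → 7 → 8 → 9 → 10 → 11 → 12 → 13 → 14 → 15 → 16 → 17 → 18 → 19 → 20 → 21 → 22 → 23 → 24 → 25 → 26 → 27 → 28 → 29 → 30 → 31 → 32 → 33 → 34 → 35 → 36

Answer: 36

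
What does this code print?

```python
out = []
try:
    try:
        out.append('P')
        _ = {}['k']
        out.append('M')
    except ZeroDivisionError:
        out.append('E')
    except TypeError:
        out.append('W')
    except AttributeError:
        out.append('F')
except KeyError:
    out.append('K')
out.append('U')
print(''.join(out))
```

Execution trace: 'P' (try body) → 'K' (outer except KeyError) → 'U' (after the try/except). Output: PKU

Answer: PKU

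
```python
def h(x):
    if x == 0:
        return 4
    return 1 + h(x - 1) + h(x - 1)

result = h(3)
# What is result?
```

h(x) = 1 + 2·h(x-1), h(0)=4. Closed form: (4+1)·2^3 - 1 = 39.

Answer: 39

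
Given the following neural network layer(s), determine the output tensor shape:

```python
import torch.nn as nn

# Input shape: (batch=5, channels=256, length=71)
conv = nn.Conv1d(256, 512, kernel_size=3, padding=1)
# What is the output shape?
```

Input: (5, 256, 71) -> Output: (5, 512, 71)

Answer: (5, 512, 71)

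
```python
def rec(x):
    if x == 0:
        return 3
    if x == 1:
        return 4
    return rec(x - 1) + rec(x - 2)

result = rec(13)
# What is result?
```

Build up from base cases: rec(0)=3, rec(1)=4, rec(2)=7, rec(3)=11, rec(4)=18, rec(5)=29, rec(6)=47, ..., rec(13)=1364

Answer: 1364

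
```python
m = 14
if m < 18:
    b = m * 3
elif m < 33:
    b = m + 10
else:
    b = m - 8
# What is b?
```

Trace:
`m = 14` → m = 14
`if m < 18: ...` → m < 18 is True → b = 42
So b = 42

Answer: 42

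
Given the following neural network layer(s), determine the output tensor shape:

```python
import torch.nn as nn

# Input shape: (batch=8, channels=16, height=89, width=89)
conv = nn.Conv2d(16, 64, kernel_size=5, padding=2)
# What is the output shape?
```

Input: (8, 16, 89, 89) -> Output: (8, 64, 89, 89)

Answer: (8, 64, 89, 89)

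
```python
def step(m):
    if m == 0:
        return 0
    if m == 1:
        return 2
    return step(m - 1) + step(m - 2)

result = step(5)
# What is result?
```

Build up from base cases: step(0)=0, step(1)=2, step(2)=2, step(3)=4, step(4)=6, step(5)=10

Answer: 10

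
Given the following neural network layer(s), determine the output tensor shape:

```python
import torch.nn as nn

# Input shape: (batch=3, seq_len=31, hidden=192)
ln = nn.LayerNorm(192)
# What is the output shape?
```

Input: (3, 31, 192) -> Output: (3, 31, 192)

Answer: (3, 31, 192)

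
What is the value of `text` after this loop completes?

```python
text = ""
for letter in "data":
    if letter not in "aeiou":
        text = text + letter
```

Remove vowels from 'data'
`text` takes the values: "" → "d" → "dt"

Answer: "dt"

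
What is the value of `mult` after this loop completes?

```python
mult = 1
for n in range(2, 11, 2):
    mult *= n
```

Product of even numbers 2 to 10
`mult` takes the values: 1 → 2 → 8 → 48 → 384 → 3840

Answer: 3840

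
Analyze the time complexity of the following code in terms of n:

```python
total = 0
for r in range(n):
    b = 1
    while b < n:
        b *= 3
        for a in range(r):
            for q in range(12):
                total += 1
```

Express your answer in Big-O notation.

Each loop level contributes: n × log n × n × 1. Multiplying the contributions gives O(n^2 log n).

Answer: O(n^2 log n)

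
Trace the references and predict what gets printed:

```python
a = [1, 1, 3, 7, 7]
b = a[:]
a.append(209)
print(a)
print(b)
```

Key concept: slice [:] creates copy.
Step by step:
`a = [1, 1, 3, 7, 7]` → a = [1, 1, 3, 7, 7]
`b = a[:]` → b = [1, 1, 3, 7, 7]
`a.append(209)` → a = [1, 1, 3, 7, 7, 209]
`print(a)` → prints [1, 1, 3, 7, 7, 209]
`print(b)` → prints [1, 1, 3, 7, 7]

Answer:
[1, 1, 3, 7, 7, 209]
[1, 1, 3, 7, 7]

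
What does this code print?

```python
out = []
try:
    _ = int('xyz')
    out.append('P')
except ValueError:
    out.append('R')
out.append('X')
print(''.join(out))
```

Execution trace: 'R' (except ValueError) → 'X' (after the try/except). Output: RX

Answer: RX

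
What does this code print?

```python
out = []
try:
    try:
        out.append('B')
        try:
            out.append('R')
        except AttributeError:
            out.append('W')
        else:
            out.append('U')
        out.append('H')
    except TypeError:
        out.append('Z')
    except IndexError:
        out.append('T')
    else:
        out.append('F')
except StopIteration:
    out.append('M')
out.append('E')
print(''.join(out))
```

Execution trace: 'B' (try body) → 'R' (inner try body, no exception) → 'U' (inner else) → 'H' (try body, no exception) → 'F' (else) → 'E' (after the try/except). Output: BRUHFE

Answer: BRUHFE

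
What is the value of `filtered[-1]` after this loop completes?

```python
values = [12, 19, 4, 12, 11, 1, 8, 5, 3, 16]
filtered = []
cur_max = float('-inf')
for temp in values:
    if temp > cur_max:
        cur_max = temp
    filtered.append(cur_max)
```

Running max ends at 19
`filtered` takes the values: [] → [12] → [12, 19] → [12, 19, 19] → [12, 19, 19, 19] → [12, 19, 19, 19, 19] → [12, 19, 19, 19, 19, 19] → [12, 19, 19, 19, 19, 19, 19] → [12, 19, 19, 19, 19, 19, 19, 19] → [12, 19, 19, 19, 19, 19, 19, 19, 19] → [12, 19, 19, 19, 19, 19, 19, 19, 19, 19]
So `filtered[-1]` = 19

Answer: 19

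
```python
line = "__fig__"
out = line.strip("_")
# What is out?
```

Trace:
`line = "__fig__"` → line = '__fig__'
`out = line.strip("_")` → out = 'fig'
So out = 'fig'

Answer: 'fig'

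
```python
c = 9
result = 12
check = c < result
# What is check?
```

Trace:
`c = 9` → c = 9
`result = 12` → result = 12
`check = c < result` → check = True
So check = True

Answer: True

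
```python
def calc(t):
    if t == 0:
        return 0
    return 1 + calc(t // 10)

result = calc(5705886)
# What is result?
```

Count of digits of 5705886: 7

Answer: 7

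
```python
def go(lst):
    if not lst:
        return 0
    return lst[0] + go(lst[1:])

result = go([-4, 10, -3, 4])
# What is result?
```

(-4) + 10 + (-3) + 4 + 0 = 7

Answer: 7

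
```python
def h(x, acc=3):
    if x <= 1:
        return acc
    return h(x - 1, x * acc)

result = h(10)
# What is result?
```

Accumulator trace (n, acc): (10, 3) -> (9, 30) -> (8, 270) -> (7, 2160) -> (6, 15120) -> (5, 90720) -> (4, 453600) -> (3, 1814400) -> (2, 5443200) -> (1, 10886400) -> return 10886400

Answer: 10886400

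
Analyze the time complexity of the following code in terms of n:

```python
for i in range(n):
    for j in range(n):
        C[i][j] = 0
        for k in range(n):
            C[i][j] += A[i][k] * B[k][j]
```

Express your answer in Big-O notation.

This is Naive matrix multiplication. Time complexity: O(n³).

Answer: O(n³)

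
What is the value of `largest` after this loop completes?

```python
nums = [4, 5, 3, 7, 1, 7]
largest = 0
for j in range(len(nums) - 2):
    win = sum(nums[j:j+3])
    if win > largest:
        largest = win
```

Max sum of 3-element window in [4, 5, 3, 7, 1, 7]
`largest` takes the values: 0 → 12 → 15

Answer: 15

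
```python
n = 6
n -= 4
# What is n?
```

Trace:
`n = 6` → n = 6
`n -= 4` → n = 2
So n = 2

Answer: 2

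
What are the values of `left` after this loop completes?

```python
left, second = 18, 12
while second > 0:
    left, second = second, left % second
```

GCD of 18 and 12
`left` takes the values: 18 → 12 → 6

Answer: 6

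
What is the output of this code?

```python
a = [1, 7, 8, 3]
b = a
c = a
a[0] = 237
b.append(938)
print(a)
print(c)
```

Key concept: multiple aliases.
Step by step:
`a = [1, 7, 8, 3]` → a = [1, 7, 8, 3]
`b = a` → b = [1, 7, 8, 3] (same object as a)
`c = a` → c = [1, 7, 8, 3] (same object as a, b)
`a[0] = 237` → a = [237, 7, 8, 3] (same object as b, c); b = [237, 7, 8, 3] (same object as a, c); c = [237, 7, 8, 3] (same object as a, b)
`b.append(938)` → a = [237, 7, 8, 3, 938] (same object as b, c); b = [237, 7, 8, 3, 938] (same object as a, c); c = [237, 7, 8, 3, 938] (same object as a, b)
`print(a)` → prints [237, 7, 8, 3, 938]
`print(c)` → prints [237, 7, 8, 3, 938]

Answer:
[237, 7, 8, 3, 938]
[237, 7, 8, 3, 938]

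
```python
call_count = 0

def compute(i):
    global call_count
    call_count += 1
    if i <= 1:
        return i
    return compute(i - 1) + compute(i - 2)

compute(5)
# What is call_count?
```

Calls(i) = 1 + Calls(i-1) + Calls(i-2); Calls(0)=Calls(1)=1. For i=5 this gives 15.

Answer: 15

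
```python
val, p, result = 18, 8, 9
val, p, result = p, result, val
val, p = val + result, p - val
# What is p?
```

Trace:
`val, p, result = 18, 8, 9` → val = 18; p = 8; result = 9
`val, p, result = p, result, val` → val = 8; p = 9; result = 18
`val, p = val + result, p - val` → val = 26; p = 1
So p = 1

Answer: 1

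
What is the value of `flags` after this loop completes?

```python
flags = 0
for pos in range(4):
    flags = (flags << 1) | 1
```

Build 4 consecutive 1-bits: 0b1111
`flags` takes the values: 0 → 1 → 3 → 7 → 15

Answer: 15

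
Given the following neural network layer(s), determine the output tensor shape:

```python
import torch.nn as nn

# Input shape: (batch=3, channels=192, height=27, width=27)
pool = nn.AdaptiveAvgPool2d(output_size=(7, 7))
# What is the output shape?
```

Input: (3, 192, 27, 27) -> Output: (3, 192, 7, 7)

Answer: (3, 192, 7, 7)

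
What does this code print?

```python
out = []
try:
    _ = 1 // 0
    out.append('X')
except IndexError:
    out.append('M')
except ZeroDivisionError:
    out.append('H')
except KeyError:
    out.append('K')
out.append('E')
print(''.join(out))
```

Execution trace: 'H' (except ZeroDivisionError) → 'E' (after the try/except). Output: HE

Answer: HE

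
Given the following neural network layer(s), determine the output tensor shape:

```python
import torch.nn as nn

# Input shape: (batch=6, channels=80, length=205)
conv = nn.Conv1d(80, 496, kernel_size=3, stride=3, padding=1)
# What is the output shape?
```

Input: (6, 80, 205) -> Output: (6, 496, 69)

Answer: (6, 496, 69)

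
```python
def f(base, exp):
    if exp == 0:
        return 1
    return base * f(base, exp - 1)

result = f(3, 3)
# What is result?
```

f(3, 3) = 3 * 3 * 3 = 27

Answer: 27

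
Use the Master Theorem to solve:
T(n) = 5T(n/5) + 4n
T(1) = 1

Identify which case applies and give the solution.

a=5, b=5, f(n)=4n. log_5(5) = 1. Since c=1 = 1, Case 2 applies: T(n) = Θ(n^log_b(a) · log n) = O(n log n).

Answer: O(n log n) - Case 2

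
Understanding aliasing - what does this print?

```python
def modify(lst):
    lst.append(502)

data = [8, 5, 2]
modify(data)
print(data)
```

Key concept: function modifies passed list.
Step by step:
`data = [8, 5, 2]` → data = [8, 5, 2]
`modify(data)` → data = [8, 5, 2, 502]
`print(data)` → prints [8, 5, 2, 502]

Answer: [8, 5, 2, 502]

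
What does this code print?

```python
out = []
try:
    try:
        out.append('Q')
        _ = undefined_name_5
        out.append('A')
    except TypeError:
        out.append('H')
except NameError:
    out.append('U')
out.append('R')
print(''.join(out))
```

Execution trace: 'Q' (try body) → 'U' (outer except NameError) → 'R' (after the try/except). Output: QUR

Answer: QUR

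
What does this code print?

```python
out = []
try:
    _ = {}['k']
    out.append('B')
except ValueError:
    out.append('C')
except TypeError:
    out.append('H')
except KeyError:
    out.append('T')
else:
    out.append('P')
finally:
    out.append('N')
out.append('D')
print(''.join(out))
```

Execution trace: 'T' (except KeyError) → 'N' (finally) → 'D' (after the try/except). Output: TND

Answer: TND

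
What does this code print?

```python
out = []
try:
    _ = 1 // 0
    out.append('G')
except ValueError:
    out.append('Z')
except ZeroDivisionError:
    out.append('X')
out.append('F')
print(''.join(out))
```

Execution trace: 'X' (except ZeroDivisionError) → 'F' (after the try/except). Output: XF

Answer: XF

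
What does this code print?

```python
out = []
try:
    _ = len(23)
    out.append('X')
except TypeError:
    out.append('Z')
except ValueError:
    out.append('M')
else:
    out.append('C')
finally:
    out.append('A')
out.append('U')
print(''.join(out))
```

Execution trace: 'Z' (except TypeError) → 'A' (finally) → 'U' (after the try/except). Output: ZAU

Answer: ZAU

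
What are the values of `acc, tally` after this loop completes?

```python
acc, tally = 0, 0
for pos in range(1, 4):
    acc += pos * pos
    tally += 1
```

Sum of squares and count
`acc, tally` takes the values: (0, 0) → (1, 0) → (1, 1) → (5, 1) → (5, 2) → (14, 2) → (14, 3)

Answer: 14, 3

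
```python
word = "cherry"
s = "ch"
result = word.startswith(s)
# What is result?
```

Trace:
`word = "cherry"` → word = 'cherry'
`s = "ch"` → s = 'ch'
`result = word.startswith(s)` → result = True
So result = True

Answer: True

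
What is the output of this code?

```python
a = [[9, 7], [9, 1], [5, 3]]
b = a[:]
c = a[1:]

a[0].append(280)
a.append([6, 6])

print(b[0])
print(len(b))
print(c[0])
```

Key concept: slice with nested mutation.
Step by step:
`a = [[9, 7], [9, 1], [5, 3]]` → a = [[9, 7], [9, 1], [5, 3]]
`b = a[:]` → b = [[9, 7], [9, 1], [5, 3]]
`c = a[1:]` → c = [[9, 1], [5, 3]]
`a[0].append(280)` → a = [[9, 7, 280], [9, 1], [5, 3]]; b = [[9, 7, 280], [9, 1], [5, 3]]
`a.append([6, 6])` → a = [[9, 7, 280], [9, 1], [5, 3], [6, 6]]
`print(b[0])` → prints [9, 7, 280]
`print(len(b))` → prints 3
`print(c[0])` → prints [9, 1]

Answer:
[9, 7, 280]
3
[9, 1]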